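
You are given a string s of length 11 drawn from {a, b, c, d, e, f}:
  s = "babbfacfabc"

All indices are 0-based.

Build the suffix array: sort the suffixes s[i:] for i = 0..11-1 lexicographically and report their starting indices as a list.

sorted suffixes:
  #0 SA[0]=1  'abbfacfabc'
  #1 SA[1]=8  'abc'
  #2 SA[2]=5  'acfabc'
  #3 SA[3]=0  'babbfacfabc'
  #4 SA[4]=2  'bbfacfabc'
  #5 SA[5]=9  'bc'
  #6 SA[6]=3  'bfacfabc'
  #7 SA[7]=10  'c'
  #8 SA[8]=6  'cfabc'
  #9 SA[9]=7  'fabc'
  #10 SA[10]=4  'facfabc'

[1, 8, 5, 0, 2, 9, 3, 10, 6, 7, 4]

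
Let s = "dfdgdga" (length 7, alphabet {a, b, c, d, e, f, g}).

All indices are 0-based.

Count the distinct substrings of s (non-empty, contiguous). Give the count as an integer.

24

sorted suffixes:
  #0 SA[0]=6  'a'
  #1 SA[1]=0  'dfdgdga'
  #2 SA[2]=4  'dga'
  #3 SA[3]=2  'dgdga'
  #4 SA[4]=1  'fdgdga'
  #5 SA[5]=5  'ga'
  #6 SA[6]=3  'gdga'

SA = [6, 0, 4, 2, 1, 5, 3]
[i] adj suffixes → lcp
  [1] 6/0 → 0 ('')
  [2] 0/4 → 1 ('d')
  [3] 4/2 → 2 ('dg')
  [4] 2/1 → 0 ('')
  [5] 1/5 → 0 ('')
  [6] 5/3 → 1 ('g')

n(n+1)/2 = 7·8/2 = 28
Σ LCP = 0 + 0 + 1 + 2 + 0 + 0 + 1 = 4
distinct = 28 − 4 = 24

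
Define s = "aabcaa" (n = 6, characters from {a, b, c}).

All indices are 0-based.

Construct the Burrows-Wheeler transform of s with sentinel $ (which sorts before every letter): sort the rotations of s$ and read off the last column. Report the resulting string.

aac$aab

rank  rotation last
    0  $aabcaa  a
    1  a$aabca  a
    2  aa$aabc  c
    3  aabcaa$  $
    4  abcaa$a  a
    5  bcaa$aa  a
    6  caa$aab  b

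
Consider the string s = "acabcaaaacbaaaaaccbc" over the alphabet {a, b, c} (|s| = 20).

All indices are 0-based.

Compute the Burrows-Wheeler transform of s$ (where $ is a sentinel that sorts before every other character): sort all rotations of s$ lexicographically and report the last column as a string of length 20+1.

cbcaaaaac$aaccabbaaca

rank  rotation               last
    0  $acabcaaaacbaaaaaccbc  c
    1  aaaaaccbc$acabcaaaacb  b
    2  aaaacbaaaaaccbc$acabc  c
    3  aaaaccbc$acabcaaaacba  a
    4  aaacbaaaaaccbc$acabca  a
    5  aaaccbc$acabcaaaacbaa  a
    6  aacbaaaaaccbc$acabcaa  a
    7  aaccbc$acabcaaaacbaaa  a
    8  abcaaaacbaaaaaccbc$ac  c
    9  acabcaaaacbaaaaaccbc$  $
   10  acbaaaaaccbc$acabcaaa  a
   11  accbc$acabcaaaacbaaaa  a
   12  baaaaaccbc$acabcaaaac  c
   13  bc$acabcaaaacbaaaaacc  c
   14  bcaaaacbaaaaaccbc$aca  a
   15  c$acabcaaaacbaaaaaccb  b
   16  caaaacbaaaaaccbc$acab  b
   17  cabcaaaacbaaaaaccbc$a  a
   18  cbaaaaaccbc$acabcaaaa  a
   19  cbc$acabcaaaacbaaaaac  c
   20  ccbc$acabcaaaacbaaaaa  a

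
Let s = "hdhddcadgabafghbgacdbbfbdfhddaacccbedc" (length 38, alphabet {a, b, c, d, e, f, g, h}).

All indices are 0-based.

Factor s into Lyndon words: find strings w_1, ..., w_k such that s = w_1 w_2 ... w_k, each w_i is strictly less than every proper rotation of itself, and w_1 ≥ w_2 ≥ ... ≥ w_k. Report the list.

["h", "dh", "d", "d", "c", "adg", "abafghbgacdbbfbdfhdd", "aacccbedc"]

emit factor 1: 'h' (i=0, period=1)
emit factor 2: 'dh' (i=1, period=2)
emit factor 3: 'd' (i=3, period=1)
emit factor 4: 'd' (i=4, period=1)
emit factor 5: 'c' (i=5, period=1)
emit factor 6: 'adg' (i=6, period=3)
emit factor 7: 'abafghbgacdbbfbdfhdd' (i=9, period=20)
emit factor 8: 'aacccbedc' (i=29, period=9)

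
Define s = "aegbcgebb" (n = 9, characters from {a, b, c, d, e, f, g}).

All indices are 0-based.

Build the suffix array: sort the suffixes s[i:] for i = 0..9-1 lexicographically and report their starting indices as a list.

[0, 8, 7, 3, 4, 6, 1, 2, 5]

rank | idx | suffix
   0 |   0 | aegbcgebb
   1 |   8 | b
   2 |   7 | bb
   3 |   3 | bcgebb
   4 |   4 | cgebb
   5 |   6 | ebb
   6 |   1 | egbcgebb
   7 |   2 | gbcgebb
   8 |   5 | gebb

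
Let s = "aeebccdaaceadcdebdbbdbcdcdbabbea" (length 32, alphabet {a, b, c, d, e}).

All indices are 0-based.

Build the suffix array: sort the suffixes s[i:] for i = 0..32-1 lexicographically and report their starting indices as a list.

[31, 7, 27, 8, 11, 0, 26, 18, 28, 3, 21, 16, 19, 29, 4, 5, 24, 22, 13, 9, 6, 25, 17, 20, 23, 12, 14, 30, 10, 2, 15, 1]

rank→(start, suffix):
  0 → (31, 'a')
  1 → (7, 'aaceadcdebdbbdbcdcdbabbea')
  2 → (27, 'abbea')
  3 → (8, 'aceadcdebdbbdbcdcdbabbea')
  4 → (11, 'adcdebdbbdbcdcdbabbea')
  5 → (0, 'aeebccdaaceadcdebdbbdbcdcdbabbea')
  6 → (26, 'babbea')
  7 → (18, 'bbdbcdcdbabbea')
  8 → (28, 'bbea')
  9 → (3, 'bccdaaceadcdebdbbdbcdcdbabbea')
  10 → (21, 'bcdcdbabbea')
  11 → (16, 'bdbbdbcdcdbabbea')
  12 → (19, 'bdbcdcdbabbea')
  13 → (29, 'bea')
  14 → (4, 'ccdaaceadcdebdbbdbcdcdbabbea')
  15 → (5, 'cdaaceadcdebdbbdbcdcdbabbea')
  16 → (24, 'cdbabbea')
  17 → (22, 'cdcdbabbea')
  18 → (13, 'cdebdbbdbcdcdbabbea')
  19 → (9, 'ceadcdebdbbdbcdcdbabbea')
  20 → (6, 'daaceadcdebdbbdbcdcdbabbea')
  21 → (25, 'dbabbea')
  22 → (17, 'dbbdbcdcdbabbea')
  23 → (20, 'dbcdcdbabbea')
  24 → (23, 'dcdbabbea')
  25 → (12, 'dcdebdbbdbcdcdbabbea')
  26 → (14, 'debdbbdbcdcdbabbea')
  27 → (30, 'ea')
  28 → (10, 'eadcdebdbbdbcdcdbabbea')
  29 → (2, 'ebccdaaceadcdebdbbdbcdcdbabbea')
  30 → (15, 'ebdbbdbcdcdbabbea')
  31 → (1, 'eebccdaaceadcdebdbbdbcdcdbabbea')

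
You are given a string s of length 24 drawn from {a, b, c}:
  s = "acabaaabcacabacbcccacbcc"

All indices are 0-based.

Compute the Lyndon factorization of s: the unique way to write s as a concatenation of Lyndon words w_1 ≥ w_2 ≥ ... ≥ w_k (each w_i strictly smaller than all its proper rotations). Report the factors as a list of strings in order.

emit factor 1: 'ac' (i=0, period=2)
emit factor 2: 'ab' (i=2, period=2)
emit factor 3: 'aaabcacabacbcccacbcc' (i=4, period=20)

["ac", "ab", "aaabcacabacbcccacbcc"]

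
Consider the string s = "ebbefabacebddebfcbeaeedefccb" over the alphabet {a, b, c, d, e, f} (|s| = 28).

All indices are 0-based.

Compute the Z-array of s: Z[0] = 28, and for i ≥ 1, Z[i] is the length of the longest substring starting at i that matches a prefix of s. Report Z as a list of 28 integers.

[28, 0, 0, 1, 0, 0, 0, 0, 0, 2, 0, 0, 0, 2, 0, 0, 0, 0, 1, 0, 1, 1, 0, 1, 0, 0, 0, 0]

Z[0]=28
i=1: fresh scan; Z[1]=0
i=2: fresh scan; Z[2]=0
i=3: fresh scan; Z[3]=1 grow→box=[3,4)
i=4: fresh scan; Z[4]=0
i=5: fresh scan; Z[5]=0
i=6: fresh scan; Z[6]=0
i=7: fresh scan; Z[7]=0
i=8: fresh scan; Z[8]=0
i=9: fresh scan; Z[9]=2 grow→box=[9,11)
i=10: min(r-i=1, Z[1]=0)=0; Z[10]=0
i=11: fresh scan; Z[11]=0
i=12: fresh scan; Z[12]=0
i=13: fresh scan; Z[13]=2 grow→box=[13,15)
i=14: min(r-i=1, Z[1]=0)=0; Z[14]=0
i=15: fresh scan; Z[15]=0
i=16: fresh scan; Z[16]=0
i=17: fresh scan; Z[17]=0
i=18: fresh scan; Z[18]=1 grow→box=[18,19)
i=19: fresh scan; Z[19]=0
i=20: fresh scan; Z[20]=1 grow→box=[20,21)
i=21: fresh scan; Z[21]=1 grow→box=[21,22)
i=22: fresh scan; Z[22]=0
i=23: fresh scan; Z[23]=1 grow→box=[23,24)
i=24: fresh scan; Z[24]=0
i=25: fresh scan; Z[25]=0
i=26: fresh scan; Z[26]=0
i=27: fresh scan; Z[27]=0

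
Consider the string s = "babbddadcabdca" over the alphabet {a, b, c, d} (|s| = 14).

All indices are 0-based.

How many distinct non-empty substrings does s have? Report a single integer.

90

rank | idx | suffix
   0 |  13 | a
   1 |   1 | abbddadcabdca
   2 |   9 | abdca
   3 |   6 | adcabdca
   4 |   0 | babbddadcabdca
   5 |   2 | bbddadcabdca
   6 |  10 | bdca
   7 |   3 | bddadcabdca
   8 |  12 | ca
   9 |   8 | cabdca
  10 |   5 | dadcabdca
  11 |  11 | dca
  12 |   7 | dcabdca
  13 |   4 | ddadcabdca

SA = [13, 1, 9, 6, 0, 2, 10, 3, 12, 8, 5, 11, 7, 4]
[i] adj suffixes → lcp
  [1] 13/1 → 1 ('a')
  [2] 1/9 → 2 ('ab')
  [3] 9/6 → 1 ('a')
  [4] 6/0 → 0 ('')
  [5] 0/2 → 1 ('b')
  [6] 2/10 → 1 ('b')
  [7] 10/3 → 2 ('bd')
  [8] 3/12 → 0 ('')
  [9] 12/8 → 2 ('ca')
  [10] 8/5 → 0 ('')
  [11] 5/11 → 1 ('d')
  [12] 11/7 → 3 ('dca')
  [13] 7/4 → 1 ('d')

n(n+1)/2 = 14·15/2 = 105
Σ LCP = 0 + 1 + 2 + 1 + 0 + 1 + 1 + 2 + 0 + 2 + 0 + 1 + 3 + 1 = 15
distinct = 105 − 15 = 90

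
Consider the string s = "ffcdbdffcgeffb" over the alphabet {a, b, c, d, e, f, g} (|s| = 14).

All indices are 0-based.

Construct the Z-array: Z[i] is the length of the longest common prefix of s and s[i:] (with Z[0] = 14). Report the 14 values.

Z[0]=14
i=1: outside box; Z[1]=1 grow→box=[1,2)
i=2: outside box; Z[2]=0
i=3: outside box; Z[3]=0
i=4: outside box; Z[4]=0
i=5: outside box; Z[5]=0
i=6: outside box; Z[6]=3 grow→box=[6,9)
i=7: min(r-i=2, Z[1]=1)=1; Z[7]=1
i=8: min(r-i=1, Z[2]=0)=0; Z[8]=0
i=9: outside box; Z[9]=0
i=10: outside box; Z[10]=0
i=11: outside box; Z[11]=2 grow→box=[11,13)
i=12: min(r-i=1, Z[1]=1)=1; Z[12]=1
i=13: outside box; Z[13]=0

[14, 1, 0, 0, 0, 0, 3, 1, 0, 0, 0, 2, 1, 0]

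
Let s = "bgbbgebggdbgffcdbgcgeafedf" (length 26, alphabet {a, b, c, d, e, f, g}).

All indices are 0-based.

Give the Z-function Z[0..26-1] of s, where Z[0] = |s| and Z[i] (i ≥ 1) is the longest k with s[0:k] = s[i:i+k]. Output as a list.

[26, 0, 1, 2, 0, 0, 2, 0, 0, 0, 2, 0, 0, 0, 0, 0, 2, 0, 0, 0, 0, 0, 0, 0, 0, 0]

Z[0]=26
i=1: i≥r, start 0; Z[1]=0
i=2: i≥r, start 0; Z[2]=1 grow→box=[2,3)
i=3: i≥r, start 0; Z[3]=2 grow→box=[3,5)
i=4: min(r-i=1, Z[1]=0)=0; Z[4]=0
i=5: i≥r, start 0; Z[5]=0
i=6: i≥r, start 0; Z[6]=2 grow→box=[6,8)
i=7: min(r-i=1, Z[1]=0)=0; Z[7]=0
i=8: i≥r, start 0; Z[8]=0
i=9: i≥r, start 0; Z[9]=0
i=10: i≥r, start 0; Z[10]=2 grow→box=[10,12)
i=11: min(r-i=1, Z[1]=0)=0; Z[11]=0
i=12: i≥r, start 0; Z[12]=0
i=13: i≥r, start 0; Z[13]=0
i=14: i≥r, start 0; Z[14]=0
i=15: i≥r, start 0; Z[15]=0
i=16: i≥r, start 0; Z[16]=2 grow→box=[16,18)
i=17: min(r-i=1, Z[1]=0)=0; Z[17]=0
i=18: i≥r, start 0; Z[18]=0
i=19: i≥r, start 0; Z[19]=0
i=20: i≥r, start 0; Z[20]=0
i=21: i≥r, start 0; Z[21]=0
i=22: i≥r, start 0; Z[22]=0
i=23: i≥r, start 0; Z[23]=0
i=24: i≥r, start 0; Z[24]=0
i=25: i≥r, start 0; Z[25]=0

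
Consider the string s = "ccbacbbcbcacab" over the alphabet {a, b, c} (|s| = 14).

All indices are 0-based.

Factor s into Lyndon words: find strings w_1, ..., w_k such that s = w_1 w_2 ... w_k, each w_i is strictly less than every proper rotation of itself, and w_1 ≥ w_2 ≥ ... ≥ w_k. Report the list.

emit factor 1: 'c' (i=0, period=1)
emit factor 2: 'c' (i=1, period=1)
emit factor 3: 'b' (i=2, period=1)
emit factor 4: 'acbbcbc' (i=3, period=7)
emit factor 5: 'ac' (i=10, period=2)
emit factor 6: 'ab' (i=12, period=2)

["c", "c", "b", "acbbcbc", "ac", "ab"]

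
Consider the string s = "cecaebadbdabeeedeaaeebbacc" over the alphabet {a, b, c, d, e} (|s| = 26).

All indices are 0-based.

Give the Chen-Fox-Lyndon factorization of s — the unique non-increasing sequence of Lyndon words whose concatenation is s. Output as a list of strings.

emit factor 1: 'ce' (i=0, period=2)
emit factor 2: 'c' (i=2, period=1)
emit factor 3: 'aeb' (i=3, period=3)
emit factor 4: 'adbd' (i=6, period=4)
emit factor 5: 'abeeede' (i=10, period=7)
emit factor 6: 'aaeebbacc' (i=17, period=9)

["ce", "c", "aeb", "adbd", "abeeede", "aaeebbacc"]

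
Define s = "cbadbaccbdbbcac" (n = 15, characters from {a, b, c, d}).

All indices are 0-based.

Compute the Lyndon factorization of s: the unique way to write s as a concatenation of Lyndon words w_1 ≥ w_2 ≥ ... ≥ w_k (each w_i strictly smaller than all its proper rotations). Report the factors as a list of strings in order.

["c", "b", "adb", "accbdbbc", "ac"]

emit factor 1: 'c' (i=0, period=1)
emit factor 2: 'b' (i=1, period=1)
emit factor 3: 'adb' (i=2, period=3)
emit factor 4: 'accbdbbc' (i=5, period=8)
emit factor 5: 'ac' (i=13, period=2)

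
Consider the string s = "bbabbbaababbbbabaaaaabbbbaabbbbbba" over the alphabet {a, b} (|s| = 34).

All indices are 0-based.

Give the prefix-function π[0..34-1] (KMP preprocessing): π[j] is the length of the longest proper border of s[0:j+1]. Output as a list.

π[0] = 0
j=1 s[j]='b': π[1]=1 (border 'b')
j=2 s[j]='a': k: 1→0; π[2]=0 (border '')
j=3 s[j]='b': π[3]=1 (border 'b')
j=4 s[j]='b': π[4]=2 (border 'bb')
j=5 s[j]='b': k: 2→1; π[5]=2 (border 'bb')
j=6 s[j]='a': π[6]=3 (border 'bba')
j=7 s[j]='a': k: 3→0; π[7]=0 (border '')
j=8 s[j]='b': π[8]=1 (border 'b')
j=9 s[j]='a': k: 1→0; π[9]=0 (border '')
j=10 s[j]='b': π[10]=1 (border 'b')
j=11 s[j]='b': π[11]=2 (border 'bb')
j=12 s[j]='b': k: 2→1; π[12]=2 (border 'bb')
j=13 s[j]='b': k: 2→1; π[13]=2 (border 'bb')
j=14 s[j]='a': π[14]=3 (border 'bba')
j=15 s[j]='b': π[15]=4 (border 'bbab')
j=16 s[j]='a': k: 4→1→0; π[16]=0 (border '')
j=17 s[j]='a': π[17]=0 (border '')
j=18 s[j]='a': π[18]=0 (border '')
j=19 s[j]='a': π[19]=0 (border '')
j=20 s[j]='a': π[20]=0 (border '')
j=21 s[j]='b': π[21]=1 (border 'b')
j=22 s[j]='b': π[22]=2 (border 'bb')
j=23 s[j]='b': k: 2→1; π[23]=2 (border 'bb')
j=24 s[j]='b': k: 2→1; π[24]=2 (border 'bb')
j=25 s[j]='a': π[25]=3 (border 'bba')
j=26 s[j]='a': k: 3→0; π[26]=0 (border '')
j=27 s[j]='b': π[27]=1 (border 'b')
j=28 s[j]='b': π[28]=2 (border 'bb')
j=29 s[j]='b': k: 2→1; π[29]=2 (border 'bb')
j=30 s[j]='b': k: 2→1; π[30]=2 (border 'bb')
j=31 s[j]='b': k: 2→1; π[31]=2 (border 'bb')
j=32 s[j]='b': k: 2→1; π[32]=2 (border 'bb')
j=33 s[j]='a': π[33]=3 (border 'bba')

[0, 1, 0, 1, 2, 2, 3, 0, 1, 0, 1, 2, 2, 2, 3, 4, 0, 0, 0, 0, 0, 1, 2, 2, 2, 3, 0, 1, 2, 2, 2, 2, 2, 3]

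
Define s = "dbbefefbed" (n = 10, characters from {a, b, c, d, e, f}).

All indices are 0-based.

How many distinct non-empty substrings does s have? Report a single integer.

47

rank | idx | suffix
   0 |   1 | bbefefbed
   1 |   7 | bed
   2 |   2 | befefbed
   3 |   9 | d
   4 |   0 | dbbefefbed
   5 |   8 | ed
   6 |   5 | efbed
   7 |   3 | efefbed
   8 |   6 | fbed
   9 |   4 | fefbed

SA = [1, 7, 2, 9, 0, 8, 5, 3, 6, 4]
[i] adj suffixes → lcp
  [1] 1/7 → 1 ('b')
  [2] 7/2 → 2 ('be')
  [3] 2/9 → 0 ('')
  [4] 9/0 → 1 ('d')
  [5] 0/8 → 0 ('')
  [6] 8/5 → 1 ('e')
  [7] 5/3 → 2 ('ef')
  [8] 3/6 → 0 ('')
  [9] 6/4 → 1 ('f')

n(n+1)/2 = 10·11/2 = 55
Σ LCP = 0 + 1 + 2 + 0 + 1 + 0 + 1 + 2 + 0 + 1 = 8
distinct = 55 − 8 = 47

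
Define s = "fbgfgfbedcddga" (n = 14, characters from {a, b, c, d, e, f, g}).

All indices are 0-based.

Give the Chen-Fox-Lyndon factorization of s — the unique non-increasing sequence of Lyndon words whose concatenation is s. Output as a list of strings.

["f", "bgfgf", "bedcddg", "a"]

emit factor 1: 'f' (i=0, period=1)
emit factor 2: 'bgfgf' (i=1, period=5)
emit factor 3: 'bedcddg' (i=6, period=7)
emit factor 4: 'a' (i=13, period=1)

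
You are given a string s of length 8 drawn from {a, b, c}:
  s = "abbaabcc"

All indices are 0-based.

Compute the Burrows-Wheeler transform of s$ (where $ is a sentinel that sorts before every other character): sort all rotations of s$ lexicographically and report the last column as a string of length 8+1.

rank  rotation   last
    0  $abbaabcc  c
    1  aabcc$abb  b
    2  abbaabcc$  $
    3  abcc$abba  a
    4  baabcc$ab  b
    5  bbaabcc$a  a
    6  bcc$abbaa  a
    7  c$abbaabc  c
    8  cc$abbaab  b

cb$abaacb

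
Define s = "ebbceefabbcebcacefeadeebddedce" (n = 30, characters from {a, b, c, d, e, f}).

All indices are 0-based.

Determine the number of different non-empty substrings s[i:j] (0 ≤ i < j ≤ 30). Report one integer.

sorted suffixes:
  #0 SA[0]=7  'abbcebcacefeadeebddedce'
  #1 SA[1]=14  'acefeadeebddedce'
  #2 SA[2]=19  'adeebddedce'
  #3 SA[3]=8  'bbcebcacefeadeebddedce'
  #4 SA[4]=1  'bbceefabbcebcacefeadeebddedce'
  #5 SA[5]=12  'bcacefeadeebddedce'
  #6 SA[6]=9  'bcebcacefeadeebddedce'
  #7 SA[7]=2  'bceefabbcebcacefeadeebddedce'
  #8 SA[8]=23  'bddedce'
  #9 SA[9]=13  'cacefeadeebddedce'
  #10 SA[10]=28  'ce'
  #11 SA[11]=10  'cebcacefeadeebddedce'
  #12 SA[12]=3  'ceefabbcebcacefeadeebddedce'
  #13 SA[13]=15  'cefeadeebddedce'
  #14 SA[14]=27  'dce'
  #15 SA[15]=24  'ddedce'
  #16 SA[16]=25  'dedce'
  #17 SA[17]=20  'deebddedce'
  #18 SA[18]=29  'e'
  #19 SA[19]=18  'eadeebddedce'
  #20 SA[20]=0  'ebbceefabbcebcacefeadeebddedce'
  #21 SA[21]=11  'ebcacefeadeebddedce'
  #22 SA[22]=22  'ebddedce'
  #23 SA[23]=26  'edce'
  #24 SA[24]=21  'eebddedce'
  #25 SA[25]=4  'eefabbcebcacefeadeebddedce'
  #26 SA[26]=5  'efabbcebcacefeadeebddedce'
  #27 SA[27]=16  'efeadeebddedce'
  #28 SA[28]=6  'fabbcebcacefeadeebddedce'
  #29 SA[29]=17  'feadeebddedce'

SA = [7, 14, 19, 8, 1, 12, 9, 2, 23, 13, 28, 10, 3, 15, 27, 24, 25, 20, 29, 18, 0, 11, 22, 26, 21, 4, 5, 16, 6, 17]
rank  pair      lcp
   1  s[7:],s[14:]  1  'a'
   2  s[14:],s[19:]  1  'a'
   3  s[19:],s[8:]  0  ''
   4  s[8:],s[1:]  4  'bbce'
   5  s[1:],s[12:]  1  'b'
   6  s[12:],s[9:]  2  'bc'
   7  s[9:],s[2:]  3  'bce'
   8  s[2:],s[23:]  1  'b'
   9  s[23:],s[13:]  0  ''
  10  s[13:],s[28:]  1  'c'
  11  s[28:],s[10:]  2  'ce'
  12  s[10:],s[3:]  2  'ce'
  13  s[3:],s[15:]  2  'ce'
  14  s[15:],s[27:]  0  ''
  15  s[27:],s[24:]  1  'd'
  16  s[24:],s[25:]  1  'd'
  17  s[25:],s[20:]  2  'de'
  18  s[20:],s[29:]  0  ''
  19  s[29:],s[18:]  1  'e'
  20  s[18:],s[0:]  1  'e'
  21  s[0:],s[11:]  2  'eb'
  22  s[11:],s[22:]  2  'eb'
  23  s[22:],s[26:]  1  'e'
  24  s[26:],s[21:]  1  'e'
  25  s[21:],s[4:]  2  'ee'
  26  s[4:],s[5:]  1  'e'
  27  s[5:],s[16:]  2  'ef'
  28  s[16:],s[6:]  0  ''
  29  s[6:],s[17:]  1  'f'

n(n+1)/2 = 30·31/2 = 465
Σ LCP = 0 + 1 + 1 + 0 + 4 + 1 + 2 + 3 + 1 + 0 + 1 + 2 + 2 + 2 + 0 + 1 + 1 + 2 + 0 + 1 + 1 + 2 + 2 + 1 + 1 + 2 + 1 + 2 + 0 + 1 = 38
distinct = 465 − 38 = 427

427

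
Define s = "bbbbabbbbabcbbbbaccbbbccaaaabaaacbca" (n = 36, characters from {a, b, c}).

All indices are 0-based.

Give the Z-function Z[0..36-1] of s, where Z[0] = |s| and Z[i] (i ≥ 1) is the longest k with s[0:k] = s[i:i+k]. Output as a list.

Z[0]=36
i=1: i≥r, start 0; Z[1]=3 grow→box=[1,4)
i=2: min(r-i=2, Z[1]=3)=2; Z[2]=2
i=3: min(r-i=1, Z[2]=2)=1; Z[3]=1
i=4: i≥r, start 0; Z[4]=0
i=5: i≥r, start 0; Z[5]=6 grow→box=[5,11)
i=6: min(r-i=5, Z[1]=3)=3; Z[6]=3
i=7: min(r-i=4, Z[2]=2)=2; Z[7]=2
i=8: min(r-i=3, Z[3]=1)=1; Z[8]=1
i=9: min(r-i=2, Z[4]=0)=0; Z[9]=0
i=10: min(r-i=1, Z[5]=6)=1; Z[10]=1
i=11: i≥r, start 0; Z[11]=0
i=12: i≥r, start 0; Z[12]=5 grow→box=[12,17)
i=13: min(r-i=4, Z[1]=3)=3; Z[13]=3
i=14: min(r-i=3, Z[2]=2)=2; Z[14]=2
i=15: min(r-i=2, Z[3]=1)=1; Z[15]=1
i=16: min(r-i=1, Z[4]=0)=0; Z[16]=0
i=17: i≥r, start 0; Z[17]=0
i=18: i≥r, start 0; Z[18]=0
i=19: i≥r, start 0; Z[19]=3 grow→box=[19,22)
i=20: min(r-i=2, Z[1]=3)=2; Z[20]=2
i=21: min(r-i=1, Z[2]=2)=1; Z[21]=1
i=22: i≥r, start 0; Z[22]=0
i=23: i≥r, start 0; Z[23]=0
i=24: i≥r, start 0; Z[24]=0
i=25: i≥r, start 0; Z[25]=0
i=26: i≥r, start 0; Z[26]=0
i=27: i≥r, start 0; Z[27]=0
i=28: i≥r, start 0; Z[28]=1 grow→box=[28,29)
i=29: i≥r, start 0; Z[29]=0
i=30: i≥r, start 0; Z[30]=0
i=31: i≥r, start 0; Z[31]=0
i=32: i≥r, start 0; Z[32]=0
i=33: i≥r, start 0; Z[33]=1 grow→box=[33,34)
i=34: i≥r, start 0; Z[34]=0
i=35: i≥r, start 0; Z[35]=0

[36, 3, 2, 1, 0, 6, 3, 2, 1, 0, 1, 0, 5, 3, 2, 1, 0, 0, 0, 3, 2, 1, 0, 0, 0, 0, 0, 0, 1, 0, 0, 0, 0, 1, 0, 0]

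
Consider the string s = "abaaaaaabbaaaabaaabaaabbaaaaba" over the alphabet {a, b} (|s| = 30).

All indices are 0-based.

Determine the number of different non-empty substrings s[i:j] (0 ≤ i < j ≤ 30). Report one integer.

329

sorted suffixes:
  #0 SA[0]=29  'a'
  #1 SA[1]=2  'aaaaaabbaaaabaaabaaabbaaaaba'
  #2 SA[2]=3  'aaaaabbaaaabaaabaaabbaaaaba'
  #3 SA[3]=24  'aaaaba'
  #4 SA[4]=10  'aaaabaaabaaabbaaaaba'
  #5 SA[5]=4  'aaaabbaaaabaaabaaabbaaaaba'
  #6 SA[6]=25  'aaaba'
  #7 SA[7]=11  'aaabaaabaaabbaaaaba'
  #8 SA[8]=15  'aaabaaabbaaaaba'
  #9 SA[9]=19  'aaabbaaaaba'
  #10 SA[10]=5  'aaabbaaaabaaabaaabbaaaaba'
  #11 SA[11]=26  'aaba'
  #12 SA[12]=12  'aabaaabaaabbaaaaba'
  #13 SA[13]=16  'aabaaabbaaaaba'
  #14 SA[14]=20  'aabbaaaaba'
  #15 SA[15]=6  'aabbaaaabaaabaaabbaaaaba'
  #16 SA[16]=27  'aba'
  #17 SA[17]=0  'abaaaaaabbaaaabaaabaaabbaaaaba'
  #18 SA[18]=13  'abaaabaaabbaaaaba'
  #19 SA[19]=17  'abaaabbaaaaba'
  #20 SA[20]=21  'abbaaaaba'
  #21 SA[21]=7  'abbaaaabaaabaaabbaaaaba'
  #22 SA[22]=28  'ba'
  #23 SA[23]=1  'baaaaaabbaaaabaaabaaabbaaaaba'
  #24 SA[24]=23  'baaaaba'
  #25 SA[25]=9  'baaaabaaabaaabbaaaaba'
  #26 SA[26]=14  'baaabaaabbaaaaba'
  #27 SA[27]=18  'baaabbaaaaba'
  #28 SA[28]=22  'bbaaaaba'
  #29 SA[29]=8  'bbaaaabaaabaaabbaaaaba'

SA = [29, 2, 3, 24, 10, 4, 25, 11, 15, 19, 5, 26, 12, 16, 20, 6, 27, 0, 13, 17, 21, 7, 28, 1, 23, 9, 14, 18, 22, 8]
i: (SA[i-1],SA[i]) lcp shared
  1: (29,2) 1 'a'
  2: (2,3) 5 'aaaaa'
  3: (3,24) 4 'aaaa'
  4: (24,10) 6 'aaaaba'
  5: (10,4) 5 'aaaab'
  6: (4,25) 3 'aaa'
  7: (25,11) 5 'aaaba'
  8: (11,15) 8 'aaabaaab'
  9: (15,19) 4 'aaab'
  10: (19,5) 11 'aaabbaaaaba'
  11: (5,26) 2 'aa'
  12: (26,12) 4 'aaba'
  13: (12,16) 7 'aabaaab'
  14: (16,20) 3 'aab'
  15: (20,6) 10 'aabbaaaaba'
  16: (6,27) 1 'a'
  17: (27,0) 3 'aba'
  18: (0,13) 5 'abaaa'
  19: (13,17) 6 'abaaab'
  20: (17,21) 2 'ab'
  21: (21,7) 9 'abbaaaaba'
  22: (7,28) 0 ''
  23: (28,1) 2 'ba'
  24: (1,23) 5 'baaaa'
  25: (23,9) 7 'baaaaba'
  26: (9,14) 4 'baaa'
  27: (14,18) 5 'baaab'
  28: (18,22) 1 'b'
  29: (22,8) 8 'bbaaaaba'

n(n+1)/2 = 30·31/2 = 465
Σ LCP = 0 + 1 + 5 + 4 + 6 + 5 + 3 + 5 + 8 + 4 + 11 + 2 + 4 + 7 + 3 + 10 + 1 + 3 + 5 + 6 + 2 + 9 + 0 + 2 + 5 + 7 + 4 + 5 + 1 + 8 = 136
distinct = 465 − 136 = 329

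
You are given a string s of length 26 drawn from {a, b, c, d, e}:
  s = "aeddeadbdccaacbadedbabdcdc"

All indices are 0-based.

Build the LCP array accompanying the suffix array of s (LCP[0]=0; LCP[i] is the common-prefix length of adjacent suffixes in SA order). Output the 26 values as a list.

[0, 1, 1, 1, 2, 1, 0, 2, 1, 3, 0, 1, 1, 1, 1, 0, 2, 1, 2, 2, 1, 1, 2, 0, 1, 2]

sorted suffixes:
  #0 SA[0]=11  'aacbadedbabdcdc'
  #1 SA[1]=20  'abdcdc'
  #2 SA[2]=12  'acbadedbabdcdc'
  #3 SA[3]=5  'adbdccaacbadedbabdcdc'
  #4 SA[4]=15  'adedbabdcdc'
  #5 SA[5]=0  'aeddeadbdccaacbadedbabdcdc'
  #6 SA[6]=19  'babdcdc'
  #7 SA[7]=14  'badedbabdcdc'
  #8 SA[8]=7  'bdccaacbadedbabdcdc'
  #9 SA[9]=21  'bdcdc'
  #10 SA[10]=25  'c'
  #11 SA[11]=10  'caacbadedbabdcdc'
  #12 SA[12]=13  'cbadedbabdcdc'
  #13 SA[13]=9  'ccaacbadedbabdcdc'
  #14 SA[14]=23  'cdc'
  #15 SA[15]=18  'dbabdcdc'
  #16 SA[16]=6  'dbdccaacbadedbabdcdc'
  #17 SA[17]=24  'dc'
  #18 SA[18]=8  'dccaacbadedbabdcdc'
  #19 SA[19]=22  'dcdc'
  #20 SA[20]=2  'ddeadbdccaacbadedbabdcdc'
  #21 SA[21]=3  'deadbdccaacbadedbabdcdc'
  #22 SA[22]=16  'dedbabdcdc'
  #23 SA[23]=4  'eadbdccaacbadedbabdcdc'
  #24 SA[24]=17  'edbabdcdc'
  #25 SA[25]=1  'eddeadbdccaacbadedbabdcdc'

SA = [11, 20, 12, 5, 15, 0, 19, 14, 7, 21, 25, 10, 13, 9, 23, 18, 6, 24, 8, 22, 2, 3, 16, 4, 17, 1]
rank  pair      lcp
   1  s[11:],s[20:]  1  'a'
   2  s[20:],s[12:]  1  'a'
   3  s[12:],s[5:]  1  'a'
   4  s[5:],s[15:]  2  'ad'
   5  s[15:],s[0:]  1  'a'
   6  s[0:],s[19:]  0  ''
   7  s[19:],s[14:]  2  'ba'
   8  s[14:],s[7:]  1  'b'
   9  s[7:],s[21:]  3  'bdc'
  10  s[21:],s[25:]  0  ''
  11  s[25:],s[10:]  1  'c'
  12  s[10:],s[13:]  1  'c'
  13  s[13:],s[9:]  1  'c'
  14  s[9:],s[23:]  1  'c'
  15  s[23:],s[18:]  0  ''
  16  s[18:],s[6:]  2  'db'
  17  s[6:],s[24:]  1  'd'
  18  s[24:],s[8:]  2  'dc'
  19  s[8:],s[22:]  2  'dc'
  20  s[22:],s[2:]  1  'd'
  21  s[2:],s[3:]  1  'd'
  22  s[3:],s[16:]  2  'de'
  23  s[16:],s[4:]  0  ''
  24  s[4:],s[17:]  1  'e'
  25  s[17:],s[1:]  2  'ed'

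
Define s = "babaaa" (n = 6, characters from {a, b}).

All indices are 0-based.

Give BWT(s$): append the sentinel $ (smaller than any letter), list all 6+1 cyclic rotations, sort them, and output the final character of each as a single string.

aaabba$

rank  rotation last
    0  $babaaa  a
    1  a$babaa  a
    2  aa$baba  a
    3  aaa$bab  b
    4  abaaa$b  b
    5  baaa$ba  a
    6  babaaa$  $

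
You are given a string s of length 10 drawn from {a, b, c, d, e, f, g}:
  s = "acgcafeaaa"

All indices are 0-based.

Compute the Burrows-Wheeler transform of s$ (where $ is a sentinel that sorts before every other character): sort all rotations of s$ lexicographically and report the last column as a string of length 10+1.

aaae$cgafac

rank  rotation     last
    0  $acgcafeaaa  a
    1  a$acgcafeaa  a
    2  aa$acgcafea  a
    3  aaa$acgcafe  e
    4  acgcafeaaa$  $
    5  afeaaa$acgc  c
    6  cafeaaa$acg  g
    7  cgcafeaaa$a  a
    8  eaaa$acgcaf  f
    9  feaaa$acgca  a
   10  gcafeaaa$ac  c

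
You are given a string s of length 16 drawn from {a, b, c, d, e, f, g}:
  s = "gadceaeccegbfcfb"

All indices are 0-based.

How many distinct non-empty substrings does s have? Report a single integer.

126

rank | idx | suffix
   0 |   1 | adceaeccegbfcfb
   1 |   5 | aeccegbfcfb
   2 |  15 | b
   3 |  11 | bfcfb
   4 |   7 | ccegbfcfb
   5 |   3 | ceaeccegbfcfb
   6 |   8 | cegbfcfb
   7 |  13 | cfb
   8 |   2 | dceaeccegbfcfb
   9 |   4 | eaeccegbfcfb
  10 |   6 | eccegbfcfb
  11 |   9 | egbfcfb
  12 |  14 | fb
  13 |  12 | fcfb
  14 |   0 | gadceaeccegbfcfb
  15 |  10 | gbfcfb

SA = [1, 5, 15, 11, 7, 3, 8, 13, 2, 4, 6, 9, 14, 12, 0, 10]
rank  pair      lcp
   1  s[1:],s[5:]  1  'a'
   2  s[5:],s[15:]  0  ''
   3  s[15:],s[11:]  1  'b'
   4  s[11:],s[7:]  0  ''
   5  s[7:],s[3:]  1  'c'
   6  s[3:],s[8:]  2  'ce'
   7  s[8:],s[13:]  1  'c'
   8  s[13:],s[2:]  0  ''
   9  s[2:],s[4:]  0  ''
  10  s[4:],s[6:]  1  'e'
  11  s[6:],s[9:]  1  'e'
  12  s[9:],s[14:]  0  ''
  13  s[14:],s[12:]  1  'f'
  14  s[12:],s[0:]  0  ''
  15  s[0:],s[10:]  1  'g'

n(n+1)/2 = 16·17/2 = 136
Σ LCP = 0 + 1 + 0 + 1 + 0 + 1 + 2 + 1 + 0 + 0 + 1 + 1 + 0 + 1 + 0 + 1 = 10
distinct = 136 − 10 = 126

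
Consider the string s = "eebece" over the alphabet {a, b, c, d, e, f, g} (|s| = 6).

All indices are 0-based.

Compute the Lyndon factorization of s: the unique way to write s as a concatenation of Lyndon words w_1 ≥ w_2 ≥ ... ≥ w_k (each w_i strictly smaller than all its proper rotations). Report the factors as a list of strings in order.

["e", "e", "bece"]

emit factor 1: 'e' (i=0, period=1)
emit factor 2: 'e' (i=1, period=1)
emit factor 3: 'bece' (i=2, period=4)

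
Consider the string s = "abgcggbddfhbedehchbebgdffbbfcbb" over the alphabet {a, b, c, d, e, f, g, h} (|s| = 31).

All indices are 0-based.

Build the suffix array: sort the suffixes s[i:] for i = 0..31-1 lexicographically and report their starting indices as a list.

rank→(start, suffix):
  0 → (0, 'abgcggbddfhbedehchbebgdffbbfcbb')
  1 → (30, 'b')
  2 → (29, 'bb')
  3 → (25, 'bbfcbb')
  4 → (6, 'bddfhbedehchbebgdffbbfcbb')
  5 → (18, 'bebgdffbbfcbb')
  6 → (11, 'bedehchbebgdffbbfcbb')
  7 → (26, 'bfcbb')
  8 → (1, 'bgcggbddfhbedehchbebgdffbbfcbb')
  9 → (20, 'bgdffbbfcbb')
  10 → (28, 'cbb')
  11 → (3, 'cggbddfhbedehchbebgdffbbfcbb')
  12 → (16, 'chbebgdffbbfcbb')
  13 → (7, 'ddfhbedehchbebgdffbbfcbb')
  14 → (13, 'dehchbebgdffbbfcbb')
  15 → (22, 'dffbbfcbb')
  16 → (8, 'dfhbedehchbebgdffbbfcbb')
  17 → (19, 'ebgdffbbfcbb')
  18 → (12, 'edehchbebgdffbbfcbb')
  19 → (14, 'ehchbebgdffbbfcbb')
  20 → (24, 'fbbfcbb')
  21 → (27, 'fcbb')
  22 → (23, 'ffbbfcbb')
  23 → (9, 'fhbedehchbebgdffbbfcbb')
  24 → (5, 'gbddfhbedehchbebgdffbbfcbb')
  25 → (2, 'gcggbddfhbedehchbebgdffbbfcbb')
  26 → (21, 'gdffbbfcbb')
  27 → (4, 'ggbddfhbedehchbebgdffbbfcbb')
  28 → (17, 'hbebgdffbbfcbb')
  29 → (10, 'hbedehchbebgdffbbfcbb')
  30 → (15, 'hchbebgdffbbfcbb')

[0, 30, 29, 25, 6, 18, 11, 26, 1, 20, 28, 3, 16, 7, 13, 22, 8, 19, 12, 14, 24, 27, 23, 9, 5, 2, 21, 4, 17, 10, 15]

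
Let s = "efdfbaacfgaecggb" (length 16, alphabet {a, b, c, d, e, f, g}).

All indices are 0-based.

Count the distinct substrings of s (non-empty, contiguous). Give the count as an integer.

127

rank | idx | suffix
   0 |   5 | aacfgaecggb
   1 |   6 | acfgaecggb
   2 |  10 | aecggb
   3 |  15 | b
   4 |   4 | baacfgaecggb
   5 |   7 | cfgaecggb
   6 |  12 | cggb
   7 |   2 | dfbaacfgaecggb
   8 |  11 | ecggb
   9 |   0 | efdfbaacfgaecggb
  10 |   3 | fbaacfgaecggb
  11 |   1 | fdfbaacfgaecggb
  12 |   8 | fgaecggb
  13 |   9 | gaecggb
  14 |  14 | gb
  15 |  13 | ggb

SA = [5, 6, 10, 15, 4, 7, 12, 2, 11, 0, 3, 1, 8, 9, 14, 13]
rank  pair      lcp
   1  s[5:],s[6:]  1  'a'
   2  s[6:],s[10:]  1  'a'
   3  s[10:],s[15:]  0  ''
   4  s[15:],s[4:]  1  'b'
   5  s[4:],s[7:]  0  ''
   6  s[7:],s[12:]  1  'c'
   7  s[12:],s[2:]  0  ''
   8  s[2:],s[11:]  0  ''
   9  s[11:],s[0:]  1  'e'
  10  s[0:],s[3:]  0  ''
  11  s[3:],s[1:]  1  'f'
  12  s[1:],s[8:]  1  'f'
  13  s[8:],s[9:]  0  ''
  14  s[9:],s[14:]  1  'g'
  15  s[14:],s[13:]  1  'g'

n(n+1)/2 = 16·17/2 = 136
Σ LCP = 0 + 1 + 1 + 0 + 1 + 0 + 1 + 0 + 0 + 1 + 0 + 1 + 1 + 0 + 1 + 1 = 9
distinct = 136 − 9 = 127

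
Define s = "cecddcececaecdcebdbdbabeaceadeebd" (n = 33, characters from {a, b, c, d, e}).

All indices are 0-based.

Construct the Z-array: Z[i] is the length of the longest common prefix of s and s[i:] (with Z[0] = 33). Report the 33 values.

[33, 0, 1, 0, 0, 3, 0, 3, 0, 1, 0, 0, 1, 0, 2, 0, 0, 0, 0, 0, 0, 0, 0, 0, 0, 2, 0, 0, 0, 0, 0, 0, 0]

Z[0]=33
i=1: i≥r, start 0; Z[1]=0
i=2: i≥r, start 0; Z[2]=1 extend→box=[2,3)
i=3: i≥r, start 0; Z[3]=0
i=4: i≥r, start 0; Z[4]=0
i=5: i≥r, start 0; Z[5]=3 extend→box=[5,8)
i=6: min(r-i=2, Z[1]=0)=0; Z[6]=0
i=7: min(r-i=1, Z[2]=1)=1; Z[7]=3 extend→box=[7,10)
i=8: min(r-i=2, Z[1]=0)=0; Z[8]=0
i=9: min(r-i=1, Z[2]=1)=1; Z[9]=1
i=10: i≥r, start 0; Z[10]=0
i=11: i≥r, start 0; Z[11]=0
i=12: i≥r, start 0; Z[12]=1 extend→box=[12,13)
i=13: i≥r, start 0; Z[13]=0
i=14: i≥r, start 0; Z[14]=2 extend→box=[14,16)
i=15: min(r-i=1, Z[1]=0)=0; Z[15]=0
i=16: i≥r, start 0; Z[16]=0
i=17: i≥r, start 0; Z[17]=0
i=18: i≥r, start 0; Z[18]=0
i=19: i≥r, start 0; Z[19]=0
i=20: i≥r, start 0; Z[20]=0
i=21: i≥r, start 0; Z[21]=0
i=22: i≥r, start 0; Z[22]=0
i=23: i≥r, start 0; Z[23]=0
i=24: i≥r, start 0; Z[24]=0
i=25: i≥r, start 0; Z[25]=2 extend→box=[25,27)
i=26: min(r-i=1, Z[1]=0)=0; Z[26]=0
i=27: i≥r, start 0; Z[27]=0
i=28: i≥r, start 0; Z[28]=0
i=29: i≥r, start 0; Z[29]=0
i=30: i≥r, start 0; Z[30]=0
i=31: i≥r, start 0; Z[31]=0
i=32: i≥r, start 0; Z[32]=0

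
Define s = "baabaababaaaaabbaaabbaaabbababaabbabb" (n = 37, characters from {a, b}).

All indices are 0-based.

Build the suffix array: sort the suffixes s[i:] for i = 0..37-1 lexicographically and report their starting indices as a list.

[9, 10, 11, 16, 21, 1, 4, 12, 17, 22, 30, 7, 2, 28, 5, 26, 34, 13, 18, 23, 31, 36, 8, 15, 20, 0, 3, 29, 6, 27, 25, 33, 35, 14, 19, 24, 32]

sorted suffixes:
  #0 SA[0]=9  'aaaaabbaaabbaaabbababaabbabb'
  #1 SA[1]=10  'aaaabbaaabbaaabbababaabbabb'
  #2 SA[2]=11  'aaabbaaabbaaabbababaabbabb'
  #3 SA[3]=16  'aaabbaaabbababaabbabb'
  #4 SA[4]=21  'aaabbababaabbabb'
  #5 SA[5]=1  'aabaababaaaaabbaaabbaaabbababaabbabb'
  #6 SA[6]=4  'aababaaaaabbaaabbaaabbababaabbabb'
  #7 SA[7]=12  'aabbaaabbaaabbababaabbabb'
  #8 SA[8]=17  'aabbaaabbababaabbabb'
  #9 SA[9]=22  'aabbababaabbabb'
  #10 SA[10]=30  'aabbabb'
  #11 SA[11]=7  'abaaaaabbaaabbaaabbababaabbabb'
  #12 SA[12]=2  'abaababaaaaabbaaabbaaabbababaabbabb'
  #13 SA[13]=28  'abaabbabb'
  #14 SA[14]=5  'ababaaaaabbaaabbaaabbababaabbabb'
  #15 SA[15]=26  'ababaabbabb'
  #16 SA[16]=34  'abb'
  #17 SA[17]=13  'abbaaabbaaabbababaabbabb'
  #18 SA[18]=18  'abbaaabbababaabbabb'
  #19 SA[19]=23  'abbababaabbabb'
  #20 SA[20]=31  'abbabb'
  #21 SA[21]=36  'b'
  #22 SA[22]=8  'baaaaabbaaabbaaabbababaabbabb'
  #23 SA[23]=15  'baaabbaaabbababaabbabb'
  #24 SA[24]=20  'baaabbababaabbabb'
  #25 SA[25]=0  'baabaababaaaaabbaaabbaaabbababaabbabb'
  #26 SA[26]=3  'baababaaaaabbaaabbaaabbababaabbabb'
  #27 SA[27]=29  'baabbabb'
  #28 SA[28]=6  'babaaaaabbaaabbaaabbababaabbabb'
  #29 SA[29]=27  'babaabbabb'
  #30 SA[30]=25  'bababaabbabb'
  #31 SA[31]=33  'babb'
  #32 SA[32]=35  'bb'
  #33 SA[33]=14  'bbaaabbaaabbababaabbabb'
  #34 SA[34]=19  'bbaaabbababaabbabb'
  #35 SA[35]=24  'bbababaabbabb'
  #36 SA[36]=32  'bbabb'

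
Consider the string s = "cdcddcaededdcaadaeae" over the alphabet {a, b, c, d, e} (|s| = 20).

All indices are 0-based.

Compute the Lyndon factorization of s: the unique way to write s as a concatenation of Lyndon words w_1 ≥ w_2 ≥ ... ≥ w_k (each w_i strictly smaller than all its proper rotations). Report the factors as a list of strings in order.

["cdcdd", "c", "aededdc", "aadaeae"]

emit factor 1: 'cdcdd' (i=0, period=5)
emit factor 2: 'c' (i=5, period=1)
emit factor 3: 'aededdc' (i=6, period=7)
emit factor 4: 'aadaeae' (i=13, period=7)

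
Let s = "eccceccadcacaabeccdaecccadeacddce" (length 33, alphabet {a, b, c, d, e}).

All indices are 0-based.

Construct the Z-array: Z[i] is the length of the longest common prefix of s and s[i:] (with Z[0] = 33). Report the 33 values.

[33, 0, 0, 0, 3, 0, 0, 0, 0, 0, 0, 0, 0, 0, 0, 3, 0, 0, 0, 0, 4, 0, 0, 0, 0, 0, 1, 0, 0, 0, 0, 0, 1]

Z[0]=33
i=1: i≥r, start 0; Z[1]=0
i=2: i≥r, start 0; Z[2]=0
i=3: i≥r, start 0; Z[3]=0
i=4: i≥r, start 0; Z[4]=3 scan→box=[4,7)
i=5: min(r-i=2, Z[1]=0)=0; Z[5]=0
i=6: min(r-i=1, Z[2]=0)=0; Z[6]=0
i=7: i≥r, start 0; Z[7]=0
i=8: i≥r, start 0; Z[8]=0
i=9: i≥r, start 0; Z[9]=0
i=10: i≥r, start 0; Z[10]=0
i=11: i≥r, start 0; Z[11]=0
i=12: i≥r, start 0; Z[12]=0
i=13: i≥r, start 0; Z[13]=0
i=14: i≥r, start 0; Z[14]=0
i=15: i≥r, start 0; Z[15]=3 scan→box=[15,18)
i=16: min(r-i=2, Z[1]=0)=0; Z[16]=0
i=17: min(r-i=1, Z[2]=0)=0; Z[17]=0
i=18: i≥r, start 0; Z[18]=0
i=19: i≥r, start 0; Z[19]=0
i=20: i≥r, start 0; Z[20]=4 scan→box=[20,24)
i=21: min(r-i=3, Z[1]=0)=0; Z[21]=0
i=22: min(r-i=2, Z[2]=0)=0; Z[22]=0
i=23: min(r-i=1, Z[3]=0)=0; Z[23]=0
i=24: i≥r, start 0; Z[24]=0
i=25: i≥r, start 0; Z[25]=0
i=26: i≥r, start 0; Z[26]=1 scan→box=[26,27)
i=27: i≥r, start 0; Z[27]=0
i=28: i≥r, start 0; Z[28]=0
i=29: i≥r, start 0; Z[29]=0
i=30: i≥r, start 0; Z[30]=0
i=31: i≥r, start 0; Z[31]=0
i=32: i≥r, start 0; Z[32]=1 scan→box=[32,33)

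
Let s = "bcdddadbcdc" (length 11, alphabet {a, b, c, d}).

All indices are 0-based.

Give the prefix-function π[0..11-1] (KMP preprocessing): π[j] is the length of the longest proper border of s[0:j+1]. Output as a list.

[0, 0, 0, 0, 0, 0, 0, 1, 2, 3, 0]

π[0] = 0
j=1 s[j]='c': π[1]=0 (border '')
j=2 s[j]='d': π[2]=0 (border '')
j=3 s[j]='d': π[3]=0 (border '')
j=4 s[j]='d': π[4]=0 (border '')
j=5 s[j]='a': π[5]=0 (border '')
j=6 s[j]='d': π[6]=0 (border '')
j=7 s[j]='b': π[7]=1 (border 'b')
j=8 s[j]='c': π[8]=2 (border 'bc')
j=9 s[j]='d': π[9]=3 (border 'bcd')
j=10 s[j]='c': k: 3→0; π[10]=0 (border '')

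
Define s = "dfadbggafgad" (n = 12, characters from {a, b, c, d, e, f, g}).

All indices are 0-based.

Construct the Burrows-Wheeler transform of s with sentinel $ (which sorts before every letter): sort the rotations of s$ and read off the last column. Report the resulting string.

rank  rotation       last
    0  $dfadbggafgad  d
    1  ad$dfadbggafg  g
    2  adbggafgad$df  f
    3  afgad$dfadbgg  g
    4  bggafgad$dfad  d
    5  d$dfadbggafga  a
    6  dbggafgad$dfa  a
    7  dfadbggafgad$  $
    8  fadbggafgad$d  d
    9  fgad$dfadbgga  a
   10  gad$dfadbggaf  f
   11  gafgad$dfadbg  g
   12  ggafgad$dfadb  b

dgfgdaa$dafgb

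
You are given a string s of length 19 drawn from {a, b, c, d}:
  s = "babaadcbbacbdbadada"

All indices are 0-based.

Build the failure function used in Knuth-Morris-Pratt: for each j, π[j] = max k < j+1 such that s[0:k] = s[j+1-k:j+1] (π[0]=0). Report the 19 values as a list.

[0, 0, 1, 2, 0, 0, 0, 1, 1, 2, 0, 1, 0, 1, 2, 0, 0, 0, 0]

π[0] = 0
j=1 s[j]='a': π[1]=0 (border '')
j=2 s[j]='b': π[2]=1 (border 'b')
j=3 s[j]='a': π[3]=2 (border 'ba')
j=4 s[j]='a': k: 2→0; π[4]=0 (border '')
j=5 s[j]='d': π[5]=0 (border '')
j=6 s[j]='c': π[6]=0 (border '')
j=7 s[j]='b': π[7]=1 (border 'b')
j=8 s[j]='b': k: 1→0; π[8]=1 (border 'b')
j=9 s[j]='a': π[9]=2 (border 'ba')
j=10 s[j]='c': k: 2→0; π[10]=0 (border '')
j=11 s[j]='b': π[11]=1 (border 'b')
j=12 s[j]='d': k: 1→0; π[12]=0 (border '')
j=13 s[j]='b': π[13]=1 (border 'b')
j=14 s[j]='a': π[14]=2 (border 'ba')
j=15 s[j]='d': k: 2→0; π[15]=0 (border '')
j=16 s[j]='a': π[16]=0 (border '')
j=17 s[j]='d': π[17]=0 (border '')
j=18 s[j]='a': π[18]=0 (border '')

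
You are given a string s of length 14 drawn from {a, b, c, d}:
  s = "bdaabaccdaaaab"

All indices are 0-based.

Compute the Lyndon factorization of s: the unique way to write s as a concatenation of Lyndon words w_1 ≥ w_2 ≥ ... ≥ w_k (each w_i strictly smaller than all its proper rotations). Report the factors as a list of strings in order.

emit factor 1: 'bd' (i=0, period=2)
emit factor 2: 'aabaccd' (i=2, period=7)
emit factor 3: 'aaaab' (i=9, period=5)

["bd", "aabaccd", "aaaab"]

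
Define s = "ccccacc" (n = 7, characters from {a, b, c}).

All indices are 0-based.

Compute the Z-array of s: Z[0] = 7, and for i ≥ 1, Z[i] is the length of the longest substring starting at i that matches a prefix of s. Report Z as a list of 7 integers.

Z[0]=7
i=1: outside box; Z[1]=3 scan→box=[1,4)
i=2: min(r-i=2, Z[1]=3)=2; Z[2]=2
i=3: min(r-i=1, Z[2]=2)=1; Z[3]=1
i=4: outside box; Z[4]=0
i=5: outside box; Z[5]=2 scan→box=[5,7)
i=6: min(r-i=1, Z[1]=3)=1; Z[6]=1

[7, 3, 2, 1, 0, 2, 1]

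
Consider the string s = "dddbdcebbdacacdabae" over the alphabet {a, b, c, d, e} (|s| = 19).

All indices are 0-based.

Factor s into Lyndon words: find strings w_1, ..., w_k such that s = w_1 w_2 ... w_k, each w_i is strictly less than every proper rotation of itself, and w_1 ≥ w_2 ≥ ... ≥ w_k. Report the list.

["d", "d", "d", "bdce", "bbd", "acacd", "abae"]

emit factor 1: 'd' (i=0, period=1)
emit factor 2: 'd' (i=1, period=1)
emit factor 3: 'd' (i=2, period=1)
emit factor 4: 'bdce' (i=3, period=4)
emit factor 5: 'bbd' (i=7, period=3)
emit factor 6: 'acacd' (i=10, period=5)
emit factor 7: 'abae' (i=15, period=4)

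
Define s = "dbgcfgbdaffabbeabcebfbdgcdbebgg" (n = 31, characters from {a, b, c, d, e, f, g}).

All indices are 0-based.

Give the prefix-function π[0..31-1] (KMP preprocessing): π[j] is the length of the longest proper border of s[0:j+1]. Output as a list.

π[0] = 0
j=1 s[j]='b': π[1]=0 (border '')
j=2 s[j]='g': π[2]=0 (border '')
j=3 s[j]='c': π[3]=0 (border '')
j=4 s[j]='f': π[4]=0 (border '')
j=5 s[j]='g': π[5]=0 (border '')
j=6 s[j]='b': π[6]=0 (border '')
j=7 s[j]='d': π[7]=1 (border 'd')
j=8 s[j]='a': k: 1→0; π[8]=0 (border '')
j=9 s[j]='f': π[9]=0 (border '')
j=10 s[j]='f': π[10]=0 (border '')
j=11 s[j]='a': π[11]=0 (border '')
j=12 s[j]='b': π[12]=0 (border '')
j=13 s[j]='b': π[13]=0 (border '')
j=14 s[j]='e': π[14]=0 (border '')
j=15 s[j]='a': π[15]=0 (border '')
j=16 s[j]='b': π[16]=0 (border '')
j=17 s[j]='c': π[17]=0 (border '')
j=18 s[j]='e': π[18]=0 (border '')
j=19 s[j]='b': π[19]=0 (border '')
j=20 s[j]='f': π[20]=0 (border '')
j=21 s[j]='b': π[21]=0 (border '')
j=22 s[j]='d': π[22]=1 (border 'd')
j=23 s[j]='g': k: 1→0; π[23]=0 (border '')
j=24 s[j]='c': π[24]=0 (border '')
j=25 s[j]='d': π[25]=1 (border 'd')
j=26 s[j]='b': π[26]=2 (border 'db')
j=27 s[j]='e': k: 2→0; π[27]=0 (border '')
j=28 s[j]='b': π[28]=0 (border '')
j=29 s[j]='g': π[29]=0 (border '')
j=30 s[j]='g': π[30]=0 (border '')

[0, 0, 0, 0, 0, 0, 0, 1, 0, 0, 0, 0, 0, 0, 0, 0, 0, 0, 0, 0, 0, 0, 1, 0, 0, 1, 2, 0, 0, 0, 0]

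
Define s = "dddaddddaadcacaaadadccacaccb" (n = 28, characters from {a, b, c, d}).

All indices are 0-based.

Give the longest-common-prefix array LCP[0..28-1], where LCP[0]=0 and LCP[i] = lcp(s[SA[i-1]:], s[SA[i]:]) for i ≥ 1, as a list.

[0, 2, 3, 1, 3, 2, 1, 2, 3, 2, 0, 0, 2, 4, 3, 1, 1, 2, 0, 2, 3, 1, 2, 1, 3, 2, 4, 3]

rank→(start, suffix):
  0 → (14, 'aaadadccacaccb')
  1 → (15, 'aadadccacaccb')
  2 → (8, 'aadcacaaadadccacaccb')
  3 → (12, 'acaaadadccacaccb')
  4 → (22, 'acaccb')
  5 → (24, 'accb')
  6 → (16, 'adadccacaccb')
  7 → (9, 'adcacaaadadccacaccb')
  8 → (18, 'adccacaccb')
  9 → (3, 'addddaadcacaaadadccacaccb')
  10 → (27, 'b')
  11 → (13, 'caaadadccacaccb')
  12 → (11, 'cacaaadadccacaccb')
  13 → (21, 'cacaccb')
  14 → (23, 'caccb')
  15 → (26, 'cb')
  16 → (20, 'ccacaccb')
  17 → (25, 'ccb')
  18 → (7, 'daadcacaaadadccacaccb')
  19 → (17, 'dadccacaccb')
  20 → (2, 'daddddaadcacaaadadccacaccb')
  21 → (10, 'dcacaaadadccacaccb')
  22 → (19, 'dccacaccb')
  23 → (6, 'ddaadcacaaadadccacaccb')
  24 → (1, 'ddaddddaadcacaaadadccacaccb')
  25 → (5, 'dddaadcacaaadadccacaccb')
  26 → (0, 'dddaddddaadcacaaadadccacaccb')
  27 → (4, 'ddddaadcacaaadadccacaccb')

SA = [14, 15, 8, 12, 22, 24, 16, 9, 18, 3, 27, 13, 11, 21, 23, 26, 20, 25, 7, 17, 2, 10, 19, 6, 1, 5, 0, 4]
i: (SA[i-1],SA[i]) lcp shared
  1: (14,15) 2 'aa'
  2: (15,8) 3 'aad'
  3: (8,12) 1 'a'
  4: (12,22) 3 'aca'
  5: (22,24) 2 'ac'
  6: (24,16) 1 'a'
  7: (16,9) 2 'ad'
  8: (9,18) 3 'adc'
  9: (18,3) 2 'ad'
  10: (3,27) 0 ''
  11: (27,13) 0 ''
  12: (13,11) 2 'ca'
  13: (11,21) 4 'caca'
  14: (21,23) 3 'cac'
  15: (23,26) 1 'c'
  16: (26,20) 1 'c'
  17: (20,25) 2 'cc'
  18: (25,7) 0 ''
  19: (7,17) 2 'da'
  20: (17,2) 3 'dad'
  21: (2,10) 1 'd'
  22: (10,19) 2 'dc'
  23: (19,6) 1 'd'
  24: (6,1) 3 'dda'
  25: (1,5) 2 'dd'
  26: (5,0) 4 'ddda'
  27: (0,4) 3 'ddd'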